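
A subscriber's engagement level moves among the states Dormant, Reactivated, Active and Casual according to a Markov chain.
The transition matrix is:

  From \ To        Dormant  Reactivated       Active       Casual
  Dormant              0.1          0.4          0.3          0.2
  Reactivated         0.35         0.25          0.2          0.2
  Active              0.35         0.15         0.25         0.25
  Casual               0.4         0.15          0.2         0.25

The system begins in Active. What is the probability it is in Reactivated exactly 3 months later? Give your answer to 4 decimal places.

Propagate the distribution vector 3 months from Active.
After 0 months: (0.0000, 0.0000, 1.0000, 0.0000)
After 1 month: (0.3500, 0.1500, 0.2500, 0.2500)
After 2 months: (0.2750, 0.2525, 0.2475, 0.2250)
After 3 months: (0.2925, 0.2440, 0.2399, 0.2236)
P(in Reactivated after 3 months) = 0.2440

0.2440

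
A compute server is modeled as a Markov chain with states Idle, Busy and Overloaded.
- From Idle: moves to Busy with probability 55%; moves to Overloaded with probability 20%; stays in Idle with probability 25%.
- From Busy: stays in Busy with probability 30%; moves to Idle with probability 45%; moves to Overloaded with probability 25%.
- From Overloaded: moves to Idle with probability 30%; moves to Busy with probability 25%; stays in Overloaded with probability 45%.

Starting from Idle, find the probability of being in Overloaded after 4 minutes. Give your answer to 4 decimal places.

Propagate the distribution vector 4 minutes from Idle.
After 0 minutes: (1.0000, 0.0000, 0.0000)
After 1 minute: (0.2500, 0.5500, 0.2000)
After 2 minutes: (0.3700, 0.3525, 0.2775)
After 3 minutes: (0.3344, 0.3786, 0.2870)
After 4 minutes: (0.3401, 0.3692, 0.2907)
P(in Overloaded after 4 minutes) = 0.2907

0.2907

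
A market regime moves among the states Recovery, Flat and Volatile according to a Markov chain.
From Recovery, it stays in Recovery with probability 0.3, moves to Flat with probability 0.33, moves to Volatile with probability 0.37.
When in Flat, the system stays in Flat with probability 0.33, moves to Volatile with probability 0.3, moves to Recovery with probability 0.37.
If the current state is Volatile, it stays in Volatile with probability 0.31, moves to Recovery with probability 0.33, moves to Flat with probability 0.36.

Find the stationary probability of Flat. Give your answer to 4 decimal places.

0.3398

Let the stationary distribution be π with π = πP and π_1 + π_2 + π_3 = 1.
π_1 = 0.3·π_1 + 0.37·π_2 + 0.33·π_3
π_2 = 0.33·π_1 + 0.33·π_2 + 0.36·π_3
Solving with the normalization constraint gives π = (0.3336, 0.3398, 0.3266).
So the stationary probability of Flat is 0.3398.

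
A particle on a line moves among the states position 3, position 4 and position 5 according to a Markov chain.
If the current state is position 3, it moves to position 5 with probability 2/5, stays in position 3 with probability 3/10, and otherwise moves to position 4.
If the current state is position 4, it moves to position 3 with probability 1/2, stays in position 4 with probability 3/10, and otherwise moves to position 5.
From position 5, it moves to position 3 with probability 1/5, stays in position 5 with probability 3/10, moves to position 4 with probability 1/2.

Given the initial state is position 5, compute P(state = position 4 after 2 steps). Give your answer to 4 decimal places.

0.3600

Sum over the intermediate state after 1 step:
P = P(position 5→position 3)·P(position 3→position 4) + P(position 5→position 4)·P(position 4→position 4) + P(position 5→position 5)·P(position 5→position 4)
  = 0.2×0.3 + 0.5×0.3 + 0.3×0.5
  = 0.0600 + 0.1500 + 0.1500 = 0.3600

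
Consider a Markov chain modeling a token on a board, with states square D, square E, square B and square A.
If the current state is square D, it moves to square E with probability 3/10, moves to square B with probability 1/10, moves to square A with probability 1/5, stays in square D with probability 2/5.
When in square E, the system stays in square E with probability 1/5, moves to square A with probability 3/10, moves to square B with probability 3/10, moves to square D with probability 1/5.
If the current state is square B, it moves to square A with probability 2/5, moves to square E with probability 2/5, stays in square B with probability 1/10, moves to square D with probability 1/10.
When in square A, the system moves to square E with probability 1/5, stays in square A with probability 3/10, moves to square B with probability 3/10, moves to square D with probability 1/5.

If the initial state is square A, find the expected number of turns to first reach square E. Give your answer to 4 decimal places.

Let t(s) be the expected number of turns to first reach square E from state s, with t(square E) = 0. Conditioning on the first turn:
t(square D) = 1 + 0.4·t(square D) + 0.1·t(square B) + 0.2·t(square A)
t(square B) = 1 + 0.1·t(square D) + 0.1·t(square B) + 0.4·t(square A)
t(square A) = 1 + 0.2·t(square D) + 0.3·t(square B) + 0.3·t(square A)
Solving: t(square D) = 3.4538, t(square B) = 3.1727, t(square A) = 3.7751.
Expected turns from square A to square E: 3.7751.

3.7751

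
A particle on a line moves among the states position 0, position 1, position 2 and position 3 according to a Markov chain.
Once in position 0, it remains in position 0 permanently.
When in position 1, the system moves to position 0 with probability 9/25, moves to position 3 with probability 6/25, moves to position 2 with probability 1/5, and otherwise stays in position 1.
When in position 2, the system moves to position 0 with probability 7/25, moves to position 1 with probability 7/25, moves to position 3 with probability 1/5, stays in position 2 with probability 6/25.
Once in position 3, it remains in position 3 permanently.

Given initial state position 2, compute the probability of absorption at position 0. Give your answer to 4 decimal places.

Let h(s) be the probability of absorption at position 0 starting from transient state s. Then h(position 0) = 1 and h(position 3) = 0. By first-step analysis:
h(position 1) = 0.36·1 + 0.2·h(position 1) + 0.2·h(position 2) + 0.24·0
h(position 2) = 0.28·1 + 0.28·h(position 1) + 0.24·h(position 2) + 0.2·0
Solving: h(position 1) = 0.5971, h(position 2) = 0.5884.
Starting from position 2, the probability is 0.5884.

0.5884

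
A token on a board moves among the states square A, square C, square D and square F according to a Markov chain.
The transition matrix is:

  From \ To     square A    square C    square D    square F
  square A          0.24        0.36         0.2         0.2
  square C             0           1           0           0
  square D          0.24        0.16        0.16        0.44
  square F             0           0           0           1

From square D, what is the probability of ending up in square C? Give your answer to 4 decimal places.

0.3523

Let h(s) be the probability of absorption at square C starting from transient state s. Then h(square C) = 1 and h(square F) = 0. By first-step analysis:
h(square A) = 0.24·h(square A) + 0.36·1 + 0.2·h(square D) + 0.2·0
h(square D) = 0.24·h(square A) + 0.16·1 + 0.16·h(square D) + 0.44·0
Solving: h(square A) = 0.5664, h(square D) = 0.3523.
Starting from square D, the probability is 0.3523.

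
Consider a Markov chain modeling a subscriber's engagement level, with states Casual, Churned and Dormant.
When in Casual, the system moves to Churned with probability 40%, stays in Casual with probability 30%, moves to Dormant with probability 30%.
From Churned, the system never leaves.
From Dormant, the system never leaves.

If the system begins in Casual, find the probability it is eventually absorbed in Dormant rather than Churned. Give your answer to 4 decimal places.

0.4286

Let h(s) be the probability of absorption at Dormant starting from transient state s. Then h(Dormant) = 1 and h(Churned) = 0. By first-step analysis:
h(Casual) = 0.3·h(Casual) + 0.4·0 + 0.3·1
Solving: h(Casual) = 0.4286.
Starting from Casual, the probability is 0.4286.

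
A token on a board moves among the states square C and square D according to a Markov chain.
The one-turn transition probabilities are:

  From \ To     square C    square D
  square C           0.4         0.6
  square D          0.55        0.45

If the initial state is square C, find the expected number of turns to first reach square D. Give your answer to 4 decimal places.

Let t(s) be the expected number of turns to first reach square D from state s, with t(square D) = 0. Conditioning on the first turn:
t(square C) = 1 + 0.4·t(square C)
Solving: t(square C) = 1.6667.
Expected turns from square C to square D: 1.6667.

1.6667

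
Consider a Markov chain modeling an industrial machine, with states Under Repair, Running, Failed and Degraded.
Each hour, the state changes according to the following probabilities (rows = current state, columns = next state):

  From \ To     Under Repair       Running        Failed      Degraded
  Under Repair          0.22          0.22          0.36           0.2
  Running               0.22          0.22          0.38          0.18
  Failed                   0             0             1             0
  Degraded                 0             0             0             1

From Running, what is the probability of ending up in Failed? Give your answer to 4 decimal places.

0.6707

Let h(s) be the probability of absorption at Failed starting from transient state s. Then h(Failed) = 1 and h(Degraded) = 0. By first-step analysis:
h(Under Repair) = 0.22·h(Under Repair) + 0.22·h(Running) + 0.36·1 + 0.2·0
h(Running) = 0.22·h(Under Repair) + 0.22·h(Running) + 0.38·1 + 0.18·0
Solving: h(Under Repair) = 0.6507, h(Running) = 0.6707.
Starting from Running, the probability is 0.6707.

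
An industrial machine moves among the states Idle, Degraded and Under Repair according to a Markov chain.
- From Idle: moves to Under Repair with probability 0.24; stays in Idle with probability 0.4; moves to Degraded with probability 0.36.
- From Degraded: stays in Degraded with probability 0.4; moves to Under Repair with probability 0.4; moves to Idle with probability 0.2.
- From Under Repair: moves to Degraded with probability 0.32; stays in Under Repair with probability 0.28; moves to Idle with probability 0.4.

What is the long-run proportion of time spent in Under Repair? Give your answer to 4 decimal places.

0.3103

Let the stationary distribution be π with π = πP and π_1 + π_2 + π_3 = 1.
π_1 = 0.4·π_1 + 0.2·π_2 + 0.4·π_3
π_2 = 0.36·π_1 + 0.4·π_2 + 0.32·π_3
Solving with the normalization constraint gives π = (0.3276, 0.3621, 0.3103).
So the stationary probability of Under Repair is 0.3103.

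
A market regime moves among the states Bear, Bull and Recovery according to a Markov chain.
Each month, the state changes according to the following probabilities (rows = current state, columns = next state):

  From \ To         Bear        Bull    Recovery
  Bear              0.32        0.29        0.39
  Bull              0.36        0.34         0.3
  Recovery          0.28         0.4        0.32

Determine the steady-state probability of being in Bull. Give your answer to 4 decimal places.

0.3441

Let the stationary distribution be π with π = πP and π_1 + π_2 + π_3 = 1.
π_1 = 0.32·π_1 + 0.36·π_2 + 0.28·π_3
π_2 = 0.29·π_1 + 0.34·π_2 + 0.4·π_3
Solving with the normalization constraint gives π = (0.3203, 0.3441, 0.3355).
So the stationary probability of Bull is 0.3441.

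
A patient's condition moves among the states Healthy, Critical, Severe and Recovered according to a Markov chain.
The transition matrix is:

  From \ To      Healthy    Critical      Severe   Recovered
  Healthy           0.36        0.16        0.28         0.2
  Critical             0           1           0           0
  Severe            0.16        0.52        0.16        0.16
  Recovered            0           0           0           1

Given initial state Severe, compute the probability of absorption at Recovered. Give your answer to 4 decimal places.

Let h(s) be the probability of absorption at Recovered starting from transient state s. Then h(Recovered) = 1 and h(Critical) = 0. By first-step analysis:
h(Healthy) = 0.36·h(Healthy) + 0.16·0 + 0.28·h(Severe) + 0.2·1
h(Severe) = 0.16·h(Healthy) + 0.52·0 + 0.16·h(Severe) + 0.16·1
Solving: h(Healthy) = 0.4318, h(Severe) = 0.2727.
Starting from Severe, the probability is 0.2727.

0.2727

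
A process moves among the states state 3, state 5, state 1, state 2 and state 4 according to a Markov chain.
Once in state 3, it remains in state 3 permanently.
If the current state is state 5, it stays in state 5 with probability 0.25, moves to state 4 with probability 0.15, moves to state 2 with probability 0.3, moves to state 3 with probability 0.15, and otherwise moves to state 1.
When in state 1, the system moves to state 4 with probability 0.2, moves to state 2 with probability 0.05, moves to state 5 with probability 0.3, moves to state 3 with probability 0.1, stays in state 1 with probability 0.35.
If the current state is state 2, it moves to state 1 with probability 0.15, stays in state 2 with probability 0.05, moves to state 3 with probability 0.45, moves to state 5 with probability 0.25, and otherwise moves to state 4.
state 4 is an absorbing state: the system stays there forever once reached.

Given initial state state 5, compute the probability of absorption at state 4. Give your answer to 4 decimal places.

0.4257

Let h(s) be the probability of absorption at state 4 starting from transient state s. Then h(state 4) = 1 and h(state 3) = 0. By first-step analysis:
h(state 5) = 0.15·0 + 0.25·h(state 5) + 0.15·h(state 1) + 0.3·h(state 2) + 0.15·1
h(state 1) = 0.1·0 + 0.3·h(state 5) + 0.35·h(state 1) + 0.05·h(state 2) + 0.2·1
h(state 2) = 0.45·0 + 0.25·h(state 5) + 0.15·h(state 1) + 0.05·h(state 2) + 0.1·1
Solving: h(state 5) = 0.4257, h(state 1) = 0.5273, h(state 2) = 0.3005.
Starting from state 5, the probability is 0.4257.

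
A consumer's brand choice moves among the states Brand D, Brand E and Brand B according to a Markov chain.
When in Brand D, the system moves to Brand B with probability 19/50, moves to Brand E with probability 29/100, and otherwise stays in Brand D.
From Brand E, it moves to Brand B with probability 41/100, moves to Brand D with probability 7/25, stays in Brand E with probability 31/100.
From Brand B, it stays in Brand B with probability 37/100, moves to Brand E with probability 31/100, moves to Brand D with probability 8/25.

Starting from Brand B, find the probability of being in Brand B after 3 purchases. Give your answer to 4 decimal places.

0.3853

Propagate the distribution vector 3 purchases from Brand B.
After 0 purchases: (0.0000, 0.0000, 1.0000)
After 1 purchase: (0.3200, 0.3100, 0.3700)
After 2 purchases: (0.3108, 0.3036, 0.3856)
After 3 purchases: (0.3110, 0.3038, 0.3853)
P(in Brand B after 3 purchases) = 0.3853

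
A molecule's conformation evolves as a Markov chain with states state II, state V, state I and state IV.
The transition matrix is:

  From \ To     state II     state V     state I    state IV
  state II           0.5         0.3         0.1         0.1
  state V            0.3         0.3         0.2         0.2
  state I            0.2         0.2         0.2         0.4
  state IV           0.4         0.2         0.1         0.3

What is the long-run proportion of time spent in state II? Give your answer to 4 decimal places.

0.3838

Let the stationary distribution be π with π = πP and π_1 + π_2 + π_3 + π_4 = 1.
π_1 = 0.5·π_1 + 0.3·π_2 + 0.2·π_3 + 0.4·π_4
π_2 = 0.3·π_1 + 0.3·π_2 + 0.2·π_3 + 0.2·π_4
π_3 = 0.1·π_1 + 0.2·π_2 + 0.2·π_3 + 0.1·π_4
Solving with the normalization constraint gives π = (0.3838, 0.2649, 0.1405, 0.2108).
So the stationary probability of state II is 0.3838.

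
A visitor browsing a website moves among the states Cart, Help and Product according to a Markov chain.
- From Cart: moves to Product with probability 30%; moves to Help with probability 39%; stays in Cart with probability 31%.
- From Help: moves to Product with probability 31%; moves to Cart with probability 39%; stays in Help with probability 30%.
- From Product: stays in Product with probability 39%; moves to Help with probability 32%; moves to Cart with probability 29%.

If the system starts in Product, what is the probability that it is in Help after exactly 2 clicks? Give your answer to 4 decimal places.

Sum over the intermediate state after 1 click:
P = P(Product→Cart)·P(Cart→Help) + P(Product→Help)·P(Help→Help) + P(Product→Product)·P(Product→Help)
  = 0.29×0.39 + 0.32×0.3 + 0.39×0.32
  = 0.1131 + 0.0960 + 0.1248 = 0.3339

0.3339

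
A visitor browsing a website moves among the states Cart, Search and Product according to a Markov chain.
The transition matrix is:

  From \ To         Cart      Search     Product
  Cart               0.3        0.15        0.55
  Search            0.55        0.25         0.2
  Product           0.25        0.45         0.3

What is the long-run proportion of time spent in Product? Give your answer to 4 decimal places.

0.3598

Let the stationary distribution be π with π = πP and π_1 + π_2 + π_3 = 1.
π_1 = 0.3·π_1 + 0.55·π_2 + 0.25·π_3
π_2 = 0.15·π_1 + 0.25·π_2 + 0.45·π_3
Solving with the normalization constraint gives π = (0.3537, 0.2866, 0.3598).
So the stationary probability of Product is 0.3598.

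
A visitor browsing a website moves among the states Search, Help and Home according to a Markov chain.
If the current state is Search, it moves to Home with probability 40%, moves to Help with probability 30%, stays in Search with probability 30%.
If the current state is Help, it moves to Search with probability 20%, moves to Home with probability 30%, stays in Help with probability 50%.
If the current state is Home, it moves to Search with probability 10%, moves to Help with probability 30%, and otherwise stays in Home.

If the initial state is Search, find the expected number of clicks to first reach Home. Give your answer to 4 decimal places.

Let t(s) be the expected number of clicks to first reach Home from state s, with t(Home) = 0. Conditioning on the first click:
t(Search) = 1 + 0.3·t(Search) + 0.3·t(Help)
t(Help) = 1 + 0.2·t(Search) + 0.5·t(Help)
Solving: t(Search) = 2.7586, t(Help) = 3.1034.
Expected clicks from Search to Home: 2.7586.

2.7586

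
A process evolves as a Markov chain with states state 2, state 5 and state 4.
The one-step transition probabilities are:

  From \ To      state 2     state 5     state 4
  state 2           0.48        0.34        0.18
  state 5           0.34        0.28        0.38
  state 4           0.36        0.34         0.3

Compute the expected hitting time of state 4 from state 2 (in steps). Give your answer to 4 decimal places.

4.0958

Let t(s) be the expected number of steps to first reach state 4 from state s, with t(state 4) = 0. Conditioning on the first step:
t(state 2) = 1 + 0.48·t(state 2) + 0.34·t(state 5)
t(state 5) = 1 + 0.34·t(state 2) + 0.28·t(state 5)
Solving: t(state 2) = 4.0958, t(state 5) = 3.3230.
Expected steps from state 2 to state 4: 4.0958.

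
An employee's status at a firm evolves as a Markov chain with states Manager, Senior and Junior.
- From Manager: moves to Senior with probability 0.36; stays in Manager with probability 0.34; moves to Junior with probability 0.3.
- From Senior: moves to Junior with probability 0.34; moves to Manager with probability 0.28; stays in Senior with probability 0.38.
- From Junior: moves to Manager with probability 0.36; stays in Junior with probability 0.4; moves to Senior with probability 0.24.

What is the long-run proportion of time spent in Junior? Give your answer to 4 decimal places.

0.3478

Let the stationary distribution be π with π = πP and π_1 + π_2 + π_3 = 1.
π_1 = 0.34·π_1 + 0.28·π_2 + 0.36·π_3
π_2 = 0.36·π_1 + 0.38·π_2 + 0.24·π_3
Solving with the normalization constraint gives π = (0.3275, 0.3248, 0.3478).
So the stationary probability of Junior is 0.3478.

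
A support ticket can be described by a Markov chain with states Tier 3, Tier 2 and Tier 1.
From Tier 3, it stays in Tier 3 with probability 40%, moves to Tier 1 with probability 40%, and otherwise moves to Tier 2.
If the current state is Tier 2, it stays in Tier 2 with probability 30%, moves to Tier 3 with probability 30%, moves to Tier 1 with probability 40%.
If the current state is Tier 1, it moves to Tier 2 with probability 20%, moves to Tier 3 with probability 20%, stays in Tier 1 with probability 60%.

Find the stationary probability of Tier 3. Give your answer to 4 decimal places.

0.2778

Let the stationary distribution be π with π = πP and π_1 + π_2 + π_3 = 1.
π_1 = 0.4·π_1 + 0.3·π_2 + 0.2·π_3
π_2 = 0.2·π_1 + 0.3·π_2 + 0.2·π_3
Solving with the normalization constraint gives π = (0.2778, 0.2222, 0.5000).
So the stationary probability of Tier 3 is 0.2778.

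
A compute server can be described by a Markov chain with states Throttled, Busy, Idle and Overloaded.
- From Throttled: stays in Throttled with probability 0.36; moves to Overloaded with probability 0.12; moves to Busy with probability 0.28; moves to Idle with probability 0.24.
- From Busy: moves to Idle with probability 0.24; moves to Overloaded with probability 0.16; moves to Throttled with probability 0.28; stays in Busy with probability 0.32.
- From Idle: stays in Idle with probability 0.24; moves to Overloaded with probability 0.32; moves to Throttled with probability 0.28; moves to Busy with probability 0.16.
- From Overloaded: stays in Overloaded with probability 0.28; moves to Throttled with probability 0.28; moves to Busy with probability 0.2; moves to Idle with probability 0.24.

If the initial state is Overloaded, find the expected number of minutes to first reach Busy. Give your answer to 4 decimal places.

4.6566

Let t(s) be the expected number of minutes to first reach Busy from state s, with t(Busy) = 0. Conditioning on the first minute:
t(Throttled) = 1 + 0.36·t(Throttled) + 0.24·t(Idle) + 0.12·t(Overloaded)
t(Idle) = 1 + 0.28·t(Throttled) + 0.24·t(Idle) + 0.32·t(Overloaded)
t(Overloaded) = 1 + 0.28·t(Throttled) + 0.24·t(Idle) + 0.28·t(Overloaded)
Solving: t(Throttled) = 4.2517, t(Idle) = 4.8429, t(Overloaded) = 4.6566.
Expected minutes from Overloaded to Busy: 4.6566.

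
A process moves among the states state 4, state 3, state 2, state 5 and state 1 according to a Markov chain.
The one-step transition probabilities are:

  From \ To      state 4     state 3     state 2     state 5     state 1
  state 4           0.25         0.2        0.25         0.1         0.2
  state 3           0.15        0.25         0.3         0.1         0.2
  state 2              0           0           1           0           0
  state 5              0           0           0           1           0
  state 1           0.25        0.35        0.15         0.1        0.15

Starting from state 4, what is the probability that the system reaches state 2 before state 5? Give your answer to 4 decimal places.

Let h(s) be the probability of absorption at state 2 starting from transient state s. Then h(state 2) = 1 and h(state 5) = 0. By first-step analysis:
h(state 4) = 0.25·h(state 4) + 0.2·h(state 3) + 0.25·1 + 0.1·0 + 0.2·h(state 1)
h(state 3) = 0.15·h(state 4) + 0.25·h(state 3) + 0.3·1 + 0.1·0 + 0.2·h(state 1)
h(state 1) = 0.25·h(state 4) + 0.35·h(state 3) + 0.15·1 + 0.1·0 + 0.15·h(state 1)
Solving: h(state 4) = 0.7084, h(state 3) = 0.7238, h(state 1) = 0.6829.
Starting from state 4, the probability is 0.7084.

0.7084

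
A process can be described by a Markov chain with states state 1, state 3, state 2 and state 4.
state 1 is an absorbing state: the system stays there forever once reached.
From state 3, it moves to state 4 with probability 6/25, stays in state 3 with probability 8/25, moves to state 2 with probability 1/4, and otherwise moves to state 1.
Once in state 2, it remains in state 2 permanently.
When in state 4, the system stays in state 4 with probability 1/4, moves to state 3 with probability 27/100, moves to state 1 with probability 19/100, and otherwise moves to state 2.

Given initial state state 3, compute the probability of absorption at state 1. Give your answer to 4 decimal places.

0.4225

Let h(s) be the probability of absorption at state 1 starting from transient state s. Then h(state 1) = 1 and h(state 2) = 0. By first-step analysis:
h(state 3) = 0.19·1 + 0.32·h(state 3) + 0.25·0 + 0.24·h(state 4)
h(state 4) = 0.19·1 + 0.27·h(state 3) + 0.29·0 + 0.25·h(state 4)
Solving: h(state 3) = 0.4225, h(state 4) = 0.4054.
Starting from state 3, the probability is 0.4225.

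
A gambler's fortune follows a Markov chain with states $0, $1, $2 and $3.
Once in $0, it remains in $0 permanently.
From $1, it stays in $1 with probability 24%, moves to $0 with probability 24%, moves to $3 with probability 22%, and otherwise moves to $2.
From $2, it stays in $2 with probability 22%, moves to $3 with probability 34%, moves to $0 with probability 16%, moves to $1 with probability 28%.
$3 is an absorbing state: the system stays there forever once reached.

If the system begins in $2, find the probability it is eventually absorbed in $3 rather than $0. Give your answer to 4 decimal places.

Let h(s) be the probability of absorption at $3 starting from transient state s. Then h($3) = 1 and h($0) = 0. By first-step analysis:
h($1) = 0.24·0 + 0.24·h($1) + 0.3·h($2) + 0.22·1
h($2) = 0.16·0 + 0.28·h($1) + 0.22·h($2) + 0.34·1
Solving: h($1) = 0.5377, h($2) = 0.6289.
Starting from $2, the probability is 0.6289.

0.6289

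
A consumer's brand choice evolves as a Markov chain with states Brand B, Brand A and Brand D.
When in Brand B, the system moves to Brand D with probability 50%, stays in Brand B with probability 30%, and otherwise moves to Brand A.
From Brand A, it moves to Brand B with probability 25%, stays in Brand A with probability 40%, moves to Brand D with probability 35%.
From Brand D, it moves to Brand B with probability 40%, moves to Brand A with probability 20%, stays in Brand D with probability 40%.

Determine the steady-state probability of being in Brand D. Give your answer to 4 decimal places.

0.4205

Let the stationary distribution be π with π = πP and π_1 + π_2 + π_3 = 1.
π_1 = 0.3·π_1 + 0.25·π_2 + 0.4·π_3
π_2 = 0.2·π_1 + 0.4·π_2 + 0.2·π_3
Solving with the normalization constraint gives π = (0.3295, 0.2500, 0.4205).
So the stationary probability of Brand D is 0.4205.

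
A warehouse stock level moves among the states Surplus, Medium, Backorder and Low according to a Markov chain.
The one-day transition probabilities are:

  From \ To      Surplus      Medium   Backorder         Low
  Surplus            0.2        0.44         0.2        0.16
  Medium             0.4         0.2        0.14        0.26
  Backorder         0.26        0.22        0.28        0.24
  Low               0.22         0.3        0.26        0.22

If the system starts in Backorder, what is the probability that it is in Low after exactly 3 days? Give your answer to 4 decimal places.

Propagate the distribution vector 3 days from Backorder.
After 0 days: (0.0000, 0.0000, 1.0000, 0.0000)
After 1 day: (0.2600, 0.2200, 0.2800, 0.2400)
After 2 days: (0.2656, 0.2920, 0.2236, 0.2188)
After 3 days: (0.2762, 0.2901, 0.2135, 0.2202)
P(in Low after 3 days) = 0.2202

0.2202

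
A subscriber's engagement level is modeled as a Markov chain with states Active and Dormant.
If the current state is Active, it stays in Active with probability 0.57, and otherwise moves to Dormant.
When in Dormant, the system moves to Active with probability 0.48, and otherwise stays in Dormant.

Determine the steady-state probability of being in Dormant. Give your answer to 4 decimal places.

Let the stationary distribution be π with π = πP and π_1 + π_2 = 1.
π_1 = 0.57·π_1 + 0.48·π_2
Solving with the normalization constraint gives π = (0.5275, 0.4725).
So the stationary probability of Dormant is 0.4725.

0.4725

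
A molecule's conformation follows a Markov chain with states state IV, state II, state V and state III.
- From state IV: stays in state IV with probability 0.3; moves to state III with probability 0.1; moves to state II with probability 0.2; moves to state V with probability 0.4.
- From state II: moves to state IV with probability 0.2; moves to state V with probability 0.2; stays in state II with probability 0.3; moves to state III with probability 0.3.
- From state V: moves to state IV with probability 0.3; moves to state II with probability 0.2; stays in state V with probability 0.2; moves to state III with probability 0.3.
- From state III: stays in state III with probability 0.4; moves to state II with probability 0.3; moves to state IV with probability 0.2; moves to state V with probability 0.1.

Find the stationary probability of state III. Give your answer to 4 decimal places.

Let the stationary distribution be π with π = πP and π_1 + π_2 + π_3 + π_4 = 1.
π_1 = 0.3·π_1 + 0.2·π_2 + 0.3·π_3 + 0.2·π_4
π_2 = 0.2·π_1 + 0.3·π_2 + 0.2·π_3 + 0.3·π_4
π_3 = 0.4·π_1 + 0.2·π_2 + 0.2·π_3 + 0.1·π_4
Solving with the normalization constraint gives π = (0.2468, 0.2532, 0.2215, 0.2785).
So the stationary probability of state III is 0.2785.

0.2785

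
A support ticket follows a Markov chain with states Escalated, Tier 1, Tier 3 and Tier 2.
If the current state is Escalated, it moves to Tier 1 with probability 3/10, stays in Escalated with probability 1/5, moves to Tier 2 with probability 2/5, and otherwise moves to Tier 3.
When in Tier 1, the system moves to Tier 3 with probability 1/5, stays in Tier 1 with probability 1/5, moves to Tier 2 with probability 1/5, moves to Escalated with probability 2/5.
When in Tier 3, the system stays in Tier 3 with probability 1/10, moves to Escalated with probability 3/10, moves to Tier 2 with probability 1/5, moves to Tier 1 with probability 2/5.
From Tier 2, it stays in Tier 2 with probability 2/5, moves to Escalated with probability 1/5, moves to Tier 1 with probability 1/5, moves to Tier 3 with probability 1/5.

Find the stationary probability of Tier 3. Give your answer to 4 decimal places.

0.1575

Let the stationary distribution be π with π = πP and π_1 + π_2 + π_3 + π_4 = 1.
π_1 = 0.2·π_1 + 0.4·π_2 + 0.3·π_3 + 0.2·π_4
π_2 = 0.3·π_1 + 0.2·π_2 + 0.4·π_3 + 0.2·π_4
π_3 = 0.1·π_1 + 0.2·π_2 + 0.1·π_3 + 0.2·π_4
Solving with the normalization constraint gives π = (0.2674, 0.2582, 0.1575, 0.3168).
So the stationary probability of Tier 3 is 0.1575.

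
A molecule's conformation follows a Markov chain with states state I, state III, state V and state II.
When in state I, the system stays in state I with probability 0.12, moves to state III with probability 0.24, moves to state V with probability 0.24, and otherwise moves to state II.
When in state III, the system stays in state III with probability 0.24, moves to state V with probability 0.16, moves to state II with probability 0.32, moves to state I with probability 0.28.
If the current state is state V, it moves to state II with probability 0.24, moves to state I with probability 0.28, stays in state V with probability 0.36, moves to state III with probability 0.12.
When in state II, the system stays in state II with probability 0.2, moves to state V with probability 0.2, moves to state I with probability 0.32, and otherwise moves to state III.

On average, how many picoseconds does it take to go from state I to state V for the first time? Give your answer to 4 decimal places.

4.8279

Let t(s) be the expected number of picoseconds to first reach state V from state s, with t(state V) = 0. Conditioning on the first picosecond:
t(state I) = 1 + 0.12·t(state I) + 0.24·t(state III) + 0.4·t(state II)
t(state III) = 1 + 0.28·t(state I) + 0.24·t(state III) + 0.32·t(state II)
t(state II) = 1 + 0.32·t(state I) + 0.28·t(state III) + 0.2·t(state II)
Solving: t(state I) = 4.8279, t(state III) = 5.2003, t(state II) = 5.0013.
Expected picoseconds from state I to state V: 4.8279.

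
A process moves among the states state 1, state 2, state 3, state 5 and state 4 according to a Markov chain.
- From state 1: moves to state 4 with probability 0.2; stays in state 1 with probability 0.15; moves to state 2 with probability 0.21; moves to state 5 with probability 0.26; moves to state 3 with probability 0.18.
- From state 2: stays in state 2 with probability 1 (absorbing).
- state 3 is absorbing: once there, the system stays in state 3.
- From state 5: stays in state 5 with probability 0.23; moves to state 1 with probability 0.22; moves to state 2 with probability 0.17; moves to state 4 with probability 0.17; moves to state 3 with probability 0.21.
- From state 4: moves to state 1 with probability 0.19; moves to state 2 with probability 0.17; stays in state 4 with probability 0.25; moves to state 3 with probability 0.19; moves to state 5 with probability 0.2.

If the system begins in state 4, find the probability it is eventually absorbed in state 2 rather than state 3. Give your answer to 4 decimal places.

0.4799

Let h(s) be the probability of absorption at state 2 starting from transient state s. Then h(state 2) = 1 and h(state 3) = 0. By first-step analysis:
h(state 1) = 0.15·h(state 1) + 0.21·1 + 0.18·0 + 0.26·h(state 5) + 0.2·h(state 4)
h(state 5) = 0.22·h(state 1) + 0.17·1 + 0.21·0 + 0.23·h(state 5) + 0.17·h(state 4)
h(state 4) = 0.19·h(state 1) + 0.17·1 + 0.19·0 + 0.2·h(state 5) + 0.25·h(state 4)
Solving: h(state 1) = 0.5039, h(state 5) = 0.4707, h(state 4) = 0.4799.
Starting from state 4, the probability is 0.4799.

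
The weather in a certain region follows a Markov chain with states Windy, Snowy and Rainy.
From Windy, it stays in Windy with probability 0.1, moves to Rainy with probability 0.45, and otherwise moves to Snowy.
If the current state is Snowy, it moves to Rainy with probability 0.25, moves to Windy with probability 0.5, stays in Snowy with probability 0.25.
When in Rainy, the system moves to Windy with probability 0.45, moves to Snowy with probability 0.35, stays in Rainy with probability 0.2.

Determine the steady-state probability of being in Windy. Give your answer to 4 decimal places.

Let the stationary distribution be π with π = πP and π_1 + π_2 + π_3 = 1.
π_1 = 0.1·π_1 + 0.5·π_2 + 0.45·π_3
π_2 = 0.45·π_1 + 0.25·π_2 + 0.35·π_3
Solving with the normalization constraint gives π = (0.3463, 0.3497, 0.3041).
So the stationary probability of Windy is 0.3463.

0.3463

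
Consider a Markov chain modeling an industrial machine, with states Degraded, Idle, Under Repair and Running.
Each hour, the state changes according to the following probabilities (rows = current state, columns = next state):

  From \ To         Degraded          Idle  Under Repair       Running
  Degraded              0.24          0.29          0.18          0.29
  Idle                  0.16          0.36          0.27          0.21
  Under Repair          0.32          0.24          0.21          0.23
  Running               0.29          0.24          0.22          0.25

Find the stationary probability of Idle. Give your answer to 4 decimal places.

Let the stationary distribution be π with π = πP and π_1 + π_2 + π_3 + π_4 = 1.
π_1 = 0.24·π_1 + 0.16·π_2 + 0.32·π_3 + 0.29·π_4
π_2 = 0.29·π_1 + 0.36·π_2 + 0.24·π_3 + 0.24·π_4
π_3 = 0.18·π_1 + 0.27·π_2 + 0.21·π_3 + 0.22·π_4
Solving with the normalization constraint gives π = (0.2470, 0.2868, 0.2222, 0.2440).
So the stationary probability of Idle is 0.2868.

0.2868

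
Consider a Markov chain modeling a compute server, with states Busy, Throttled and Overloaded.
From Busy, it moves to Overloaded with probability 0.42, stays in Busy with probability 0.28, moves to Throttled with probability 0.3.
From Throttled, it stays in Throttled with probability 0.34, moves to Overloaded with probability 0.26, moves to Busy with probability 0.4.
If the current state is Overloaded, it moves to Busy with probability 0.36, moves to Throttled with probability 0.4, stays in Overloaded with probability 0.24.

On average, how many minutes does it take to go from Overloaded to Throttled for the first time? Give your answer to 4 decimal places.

2.7273

Let t(s) be the expected number of minutes to first reach Throttled from state s, with t(Throttled) = 0. Conditioning on the first minute:
t(Busy) = 1 + 0.28·t(Busy) + 0.42·t(Overloaded)
t(Overloaded) = 1 + 0.36·t(Busy) + 0.24·t(Overloaded)
Solving: t(Busy) = 2.9798, t(Overloaded) = 2.7273.
Expected minutes from Overloaded to Throttled: 2.7273.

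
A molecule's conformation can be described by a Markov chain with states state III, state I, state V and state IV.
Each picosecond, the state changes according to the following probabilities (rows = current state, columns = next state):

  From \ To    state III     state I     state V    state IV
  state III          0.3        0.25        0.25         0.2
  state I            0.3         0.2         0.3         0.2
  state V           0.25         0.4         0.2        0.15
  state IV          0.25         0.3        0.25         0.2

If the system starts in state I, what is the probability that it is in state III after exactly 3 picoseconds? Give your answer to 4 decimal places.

0.2785

Propagate the distribution vector 3 picoseconds from state I.
After 0 picoseconds: (0.0000, 1.0000, 0.0000, 0.0000)
After 1 picosecond: (0.3000, 0.2000, 0.3000, 0.2000)
After 2 picoseconds: (0.2750, 0.2950, 0.2450, 0.1850)
After 3 picoseconds: (0.2785, 0.2813, 0.2525, 0.1878)
P(in state III after 3 picoseconds) = 0.2785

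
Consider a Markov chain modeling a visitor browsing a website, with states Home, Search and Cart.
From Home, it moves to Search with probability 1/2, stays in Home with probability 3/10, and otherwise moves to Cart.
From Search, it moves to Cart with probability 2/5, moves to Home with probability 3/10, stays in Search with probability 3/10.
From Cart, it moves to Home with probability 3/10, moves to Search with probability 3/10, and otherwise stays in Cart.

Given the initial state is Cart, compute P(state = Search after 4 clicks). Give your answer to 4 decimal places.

Propagate the distribution vector 4 clicks from Cart.
After 0 clicks: (0.0000, 0.0000, 1.0000)
After 1 click: (0.3000, 0.3000, 0.4000)
After 2 clicks: (0.3000, 0.3600, 0.3400)
After 3 clicks: (0.3000, 0.3600, 0.3400)
After 4 clicks: (0.3000, 0.3600, 0.3400)
P(in Search after 4 clicks) = 0.3600

0.3600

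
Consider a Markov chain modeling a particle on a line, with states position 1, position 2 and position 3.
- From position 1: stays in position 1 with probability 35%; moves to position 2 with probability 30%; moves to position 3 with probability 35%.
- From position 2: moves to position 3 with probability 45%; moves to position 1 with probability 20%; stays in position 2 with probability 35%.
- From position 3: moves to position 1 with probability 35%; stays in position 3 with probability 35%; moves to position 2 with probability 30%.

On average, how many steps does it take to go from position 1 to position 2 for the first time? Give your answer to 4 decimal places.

Let t(s) be the expected number of steps to first reach position 2 from state s, with t(position 2) = 0. Conditioning on the first step:
t(position 1) = 1 + 0.35·t(position 1) + 0.35·t(position 3)
t(position 3) = 1 + 0.35·t(position 1) + 0.35·t(position 3)
Solving: t(position 1) = 3.3333, t(position 3) = 3.3333.
Expected steps from position 1 to position 2: 3.3333.

3.3333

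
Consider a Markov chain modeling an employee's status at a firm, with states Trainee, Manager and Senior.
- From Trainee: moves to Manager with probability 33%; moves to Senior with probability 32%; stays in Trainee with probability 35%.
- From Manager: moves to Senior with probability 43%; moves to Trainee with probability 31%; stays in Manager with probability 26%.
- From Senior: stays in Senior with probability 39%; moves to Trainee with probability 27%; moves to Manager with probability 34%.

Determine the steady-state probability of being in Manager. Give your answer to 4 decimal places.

0.3120

Let the stationary distribution be π with π = πP and π_1 + π_2 + π_3 = 1.
π_1 = 0.35·π_1 + 0.31·π_2 + 0.27·π_3
π_2 = 0.33·π_1 + 0.26·π_2 + 0.34·π_3
Solving with the normalization constraint gives π = (0.3070, 0.3120, 0.3810).
So the stationary probability of Manager is 0.3120.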